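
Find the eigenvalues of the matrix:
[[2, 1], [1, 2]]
λ = 1 and λ = 3

Characteristic equation: det(A - λI) = 0
λ² - (trace)λ + (det) = 0
λ² - (4)λ + (3) = 0
λ² - 4λ + 3 = 0
Solving: λ = 1, 3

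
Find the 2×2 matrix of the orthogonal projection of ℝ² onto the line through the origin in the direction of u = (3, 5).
[[9/34, 15/34], [15/34, 25/34]]

The orthogonal projection onto the line spanned by a nonzero vector u = (a, b) has matrix P = (u uᵀ) / (uᵀ u) = (1/(a² + b²)) · [[a², ab], [ab, b²]].
Here u = (3, 5), so a² + b² = 9 + 25 = 34.
P = (1/34) · [[9, 15], [15, 25]] = [[9/34, 15/34], [15/34, 25/34]].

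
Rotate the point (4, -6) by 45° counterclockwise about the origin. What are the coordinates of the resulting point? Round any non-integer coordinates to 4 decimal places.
(7.0711, -1.4142)

Rotation matrix R(θ) = [[cos θ, -sin θ], [sin θ, cos θ]]; for θ = 45°:
R = [[√2/2, -√2/2], [√2/2, √2/2]]
Result: R × [4, -6]ᵀ = [√2/2·4 + (-√2/2)·-6, √2/2·4 + (√2/2)·-6]ᵀ = (7.0711, -1.4142)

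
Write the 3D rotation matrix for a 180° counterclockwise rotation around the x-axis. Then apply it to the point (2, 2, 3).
R = [[1, 0, 0], [0, -1, 0], [0, 0, -1]]; R·(2, 2, 3) = (2, -2, -3)

Rotation matrix for 180° around x-axis:
cos(180°) = -1, sin(180°) = 0
R = [[1, 0, 0], [0, -1, 0], [0, 0, -1]]
Apply to (2, 2, 3): R·[2, 2, 3]ᵀ = (2, -2, -3)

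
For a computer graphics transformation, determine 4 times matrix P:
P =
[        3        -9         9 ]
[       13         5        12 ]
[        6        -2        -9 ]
4P =
[       12       -36        36 ]
[       52        20        48 ]
[       24        -8       -36 ]

Scalar multiplication is elementwise: (4P)[i][j] = 4 * P[i][j].
  (4P)[0][0] = 4 * (3) = 12
  (4P)[0][1] = 4 * (-9) = -36
  (4P)[0][2] = 4 * (9) = 36
  (4P)[1][0] = 4 * (13) = 52
  (4P)[1][1] = 4 * (5) = 20
  (4P)[1][2] = 4 * (12) = 48
  (4P)[2][0] = 4 * (6) = 24
  (4P)[2][1] = 4 * (-2) = -8
  (4P)[2][2] = 4 * (-9) = -36
4P =
[       12       -36        36 ]
[       52        20        48 ]
[       24        -8       -36 ]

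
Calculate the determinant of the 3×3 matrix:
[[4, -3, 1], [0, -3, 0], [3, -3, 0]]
9

Expansion along first row:
det = 4·det([[-3,0],[-3,0]]) - -3·det([[0,0],[3,0]]) + 1·det([[0,-3],[3,-3]])
    = 4·(-3·0 - 0·-3) - -3·(0·0 - 0·3) + 1·(0·-3 - -3·3)
    = 4·0 - -3·0 + 1·9
    = 0 + 0 + 9 = 9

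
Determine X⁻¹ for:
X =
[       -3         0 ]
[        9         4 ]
det(X) = -12
X⁻¹ =
[     -1/3         0 ]
[      3/4       1/4 ]

For a 2×2 matrix X = [[a, b], [c, d]] with det(X) ≠ 0, X⁻¹ = (1/det(X)) * [[d, -b], [-c, a]].
det(X) = (-3)*(4) - (0)*(9) = -12 - 0 = -12.
X⁻¹ = (1/-12) * [[4, 0], [-9, -3]].
Dividing each entry by -12 and reducing:
X⁻¹ =
[     -1/3         0 ]
[      3/4       1/4 ]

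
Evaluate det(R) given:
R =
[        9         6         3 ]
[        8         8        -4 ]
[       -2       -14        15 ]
det(R) = -384

Expand along row 0 (cofactor expansion): det(R) = a*(e*i - f*h) - b*(d*i - f*g) + c*(d*h - e*g), where the 3×3 is [[a, b, c], [d, e, f], [g, h, i]].
Minor M_00 = (8)*(15) - (-4)*(-14) = 120 - 56 = 64.
Minor M_01 = (8)*(15) - (-4)*(-2) = 120 - 8 = 112.
Minor M_02 = (8)*(-14) - (8)*(-2) = -112 + 16 = -96.
det(R) = (9)*(64) - (6)*(112) + (3)*(-96) = 576 - 672 - 288 = -384.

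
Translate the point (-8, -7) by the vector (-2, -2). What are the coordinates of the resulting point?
(-10, -9)

Translation by (-2, -2):
x' = -8 + -2 = -10
y' = -7 + -2 = -9
Homogeneous matrix: [[1, 0, -2], [0, 1, -2], [0, 0, 1]]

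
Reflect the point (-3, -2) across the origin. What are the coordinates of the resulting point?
(3, 2)

Reflection across origin: (-3, -2) → (3, 2)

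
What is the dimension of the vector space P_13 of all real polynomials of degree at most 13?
Dimension = 14

A polynomial of degree at most 13 can be written as a₀ + a₁x + a₂x² + … + a_13x^13, with 14 free coefficients a₀, …, a_13.
The set {1, x, x², …, x^13} is a basis: it spans P_13 (every such polynomial is a linear combination of these) and is linearly independent (a polynomial is zero iff all its coefficients are zero).
Therefore dim(P_13) = 13 + 1 = 14.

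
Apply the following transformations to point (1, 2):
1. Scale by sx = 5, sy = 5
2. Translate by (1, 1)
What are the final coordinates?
(6, 11)

Step 1: Scale (1, 2) by (sx, sy) = (5, 5) → (5, 10)
Step 2: Translate by (1, 1) → (6, 11)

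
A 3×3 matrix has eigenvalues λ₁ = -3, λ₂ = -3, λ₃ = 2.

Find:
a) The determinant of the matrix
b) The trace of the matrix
det = 18, trace = -4

Two standard eigenvalue identities:
- det(A) equals the product of the eigenvalues (counted with multiplicity).
- trace(A) equals the sum of the eigenvalues.
det(A) = (-3)*(-3)*(2) = 18.
trace(A) = -3 - 3 + 2 = -4.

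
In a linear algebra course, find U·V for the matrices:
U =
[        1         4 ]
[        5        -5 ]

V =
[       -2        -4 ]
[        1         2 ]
UV =
[        2         4 ]
[      -15       -30 ]

Matrix multiplication: (UV)[i][j] = sum over k of U[i][k] * V[k][j].
  (UV)[0][0] = (1)*(-2) + (4)*(1) = 2
  (UV)[0][1] = (1)*(-4) + (4)*(2) = 4
  (UV)[1][0] = (5)*(-2) + (-5)*(1) = -15
  (UV)[1][1] = (5)*(-4) + (-5)*(2) = -30
UV =
[        2         4 ]
[      -15       -30 ]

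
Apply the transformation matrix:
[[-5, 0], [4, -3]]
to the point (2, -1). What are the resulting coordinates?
(-10, 11)

Matrix multiplication:
[[-5, 0], [4, -3]] × [2, -1]ᵀ
= [-5×2 + 0×-1, 4×2 + -3×-1]ᵀ
= [-10.0000, 11.0000]ᵀ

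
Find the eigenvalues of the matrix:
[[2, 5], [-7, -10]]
λ = -5 and λ = -3

Characteristic equation: det(A - λI) = 0
λ² - (trace)λ + (det) = 0
λ² - (-8)λ + (15) = 0
λ² + 8λ + 15 = 0
Solving: λ = -5, -3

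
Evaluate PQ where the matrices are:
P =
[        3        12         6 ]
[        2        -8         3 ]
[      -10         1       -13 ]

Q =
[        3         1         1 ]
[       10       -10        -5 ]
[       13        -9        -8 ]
PQ =
[      207      -171      -105 ]
[      -35        55        18 ]
[     -189        97        89 ]

Matrix multiplication: (PQ)[i][j] = sum over k of P[i][k] * Q[k][j].
  (PQ)[0][0] = (3)*(3) + (12)*(10) + (6)*(13) = 207
  (PQ)[0][1] = (3)*(1) + (12)*(-10) + (6)*(-9) = -171
  (PQ)[0][2] = (3)*(1) + (12)*(-5) + (6)*(-8) = -105
  (PQ)[1][0] = (2)*(3) + (-8)*(10) + (3)*(13) = -35
  (PQ)[1][1] = (2)*(1) + (-8)*(-10) + (3)*(-9) = 55
  (PQ)[1][2] = (2)*(1) + (-8)*(-5) + (3)*(-8) = 18
  (PQ)[2][0] = (-10)*(3) + (1)*(10) + (-13)*(13) = -189
  (PQ)[2][1] = (-10)*(1) + (1)*(-10) + (-13)*(-9) = 97
  (PQ)[2][2] = (-10)*(1) + (1)*(-5) + (-13)*(-8) = 89
PQ =
[      207      -171      -105 ]
[      -35        55        18 ]
[     -189        97        89 ]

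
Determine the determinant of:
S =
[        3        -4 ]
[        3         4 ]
det(S) = 24

For a 2×2 matrix [[a, b], [c, d]], det = a*d - b*c.
det(S) = (3)*(4) - (-4)*(3) = 12 + 12 = 24.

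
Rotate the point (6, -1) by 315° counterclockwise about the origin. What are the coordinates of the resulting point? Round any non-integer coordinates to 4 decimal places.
(3.5355, -4.9497)

Rotation matrix R(θ) = [[cos θ, -sin θ], [sin θ, cos θ]]; for θ = 315°:
R = [[√2/2, √2/2], [-√2/2, √2/2]]
Result: R × [6, -1]ᵀ = [√2/2·6 + (√2/2)·-1, -√2/2·6 + (√2/2)·-1]ᵀ = (3.5355, -4.9497)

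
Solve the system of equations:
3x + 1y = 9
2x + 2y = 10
x = 2, y = 3

Use elimination (row reduction):
Equation 1: 3x + 1y = 9.
Equation 2: 2x + 2y = 10.
Multiply Eq1 by 2 and Eq2 by 3: 6x + 2y = 18;  6x + 6y = 30.
Subtract: (4)y = 12, so y = 3.
Back-substitute into Eq1: 3x + 1*(3) = 9, so x = 2.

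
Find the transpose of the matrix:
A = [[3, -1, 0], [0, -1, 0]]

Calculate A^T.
[[3, 0], [-1, -1], [0, 0]]

The transpose sends entry (i,j) to (j,i); rows become columns.
Row 0 of A: [3, -1, 0] -> column 0 of A^T.
Row 1 of A: [0, -1, 0] -> column 1 of A^T.
A^T = [[3, 0], [-1, -1], [0, 0]]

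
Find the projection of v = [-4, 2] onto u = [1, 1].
[-1, -1]

The projection of v onto u is proj_u(v) = ((v·u) / (u·u)) · u.
v·u = (-4)*(1) + (2)*(1) = -2.
u·u = (1)*(1) + (1)*(1) = 2.
coefficient = -2 / 2 = -1.
proj_u(v) = -1 · [1, 1] = [-1, -1].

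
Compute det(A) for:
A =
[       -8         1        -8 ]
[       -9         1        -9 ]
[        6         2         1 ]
det(A) = -5

Expand along row 0 (cofactor expansion): det(A) = a*(e*i - f*h) - b*(d*i - f*g) + c*(d*h - e*g), where the 3×3 is [[a, b, c], [d, e, f], [g, h, i]].
Minor M_00 = (1)*(1) - (-9)*(2) = 1 + 18 = 19.
Minor M_01 = (-9)*(1) - (-9)*(6) = -9 + 54 = 45.
Minor M_02 = (-9)*(2) - (1)*(6) = -18 - 6 = -24.
det(A) = (-8)*(19) - (1)*(45) + (-8)*(-24) = -152 - 45 + 192 = -5.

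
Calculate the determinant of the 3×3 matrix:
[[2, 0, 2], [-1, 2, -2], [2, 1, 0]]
-6

Expansion along first row:
det = 2·det([[2,-2],[1,0]]) - 0·det([[-1,-2],[2,0]]) + 2·det([[-1,2],[2,1]])
    = 2·(2·0 - -2·1) - 0·(-1·0 - -2·2) + 2·(-1·1 - 2·2)
    = 2·2 - 0·4 + 2·-5
    = 4 + 0 + -10 = -6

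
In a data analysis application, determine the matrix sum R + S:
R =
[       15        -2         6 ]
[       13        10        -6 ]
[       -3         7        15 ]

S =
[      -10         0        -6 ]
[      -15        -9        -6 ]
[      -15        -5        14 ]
R + S =
[        5        -2         0 ]
[       -2         1       -12 ]
[      -18         2        29 ]

Matrix addition is elementwise: (R+S)[i][j] = R[i][j] + S[i][j].
  (R+S)[0][0] = (15) + (-10) = 5
  (R+S)[0][1] = (-2) + (0) = -2
  (R+S)[0][2] = (6) + (-6) = 0
  (R+S)[1][0] = (13) + (-15) = -2
  (R+S)[1][1] = (10) + (-9) = 1
  (R+S)[1][2] = (-6) + (-6) = -12
  (R+S)[2][0] = (-3) + (-15) = -18
  (R+S)[2][1] = (7) + (-5) = 2
  (R+S)[2][2] = (15) + (14) = 29
R + S =
[        5        -2         0 ]
[       -2         1       -12 ]
[      -18         2        29 ]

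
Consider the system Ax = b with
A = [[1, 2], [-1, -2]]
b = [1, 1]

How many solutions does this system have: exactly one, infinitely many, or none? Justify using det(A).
No solution

det(A) = (1)*(-2) - (2)*(-1) = 0, so A is singular.
The column space of A is span(column 1) = span([1, -1]).
b = [1, 1] is not a scalar multiple of column 1, so b ∉ column space and the system is inconsistent — no solution.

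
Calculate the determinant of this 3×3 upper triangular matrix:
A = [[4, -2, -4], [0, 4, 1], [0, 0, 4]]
64

The determinant of a triangular matrix is the product of its diagonal entries (the off-diagonal entries above the diagonal do not affect it).
det(A) = (4) * (4) * (4) = 64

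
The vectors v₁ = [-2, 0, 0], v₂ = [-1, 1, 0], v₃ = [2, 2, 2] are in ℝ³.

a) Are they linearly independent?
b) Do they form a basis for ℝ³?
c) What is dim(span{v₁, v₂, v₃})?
Yes independent, yes basis, dim = 3

Stack v₁, v₂, v₃ as rows of a 3×3 matrix.
[[-2, 0, 0]; [-1, 1, 0]; [2, 2, 2]] is already lower triangular with nonzero diagonal entries (-2, 1, 2), so its determinant is the product of the diagonal entries, det = (-2)·(1)·(2) = -4 ≠ 0, and the rows are linearly independent.
Three linearly independent vectors in ℝ³ form a basis for ℝ³, so dim(span{v₁,v₂,v₃}) = 3.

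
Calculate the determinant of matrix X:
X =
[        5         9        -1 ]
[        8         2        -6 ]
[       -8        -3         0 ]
det(X) = 350

Expand along row 0 (cofactor expansion): det(X) = a*(e*i - f*h) - b*(d*i - f*g) + c*(d*h - e*g), where the 3×3 is [[a, b, c], [d, e, f], [g, h, i]].
Minor M_00 = (2)*(0) - (-6)*(-3) = 0 - 18 = -18.
Minor M_01 = (8)*(0) - (-6)*(-8) = 0 - 48 = -48.
Minor M_02 = (8)*(-3) - (2)*(-8) = -24 + 16 = -8.
det(X) = (5)*(-18) - (9)*(-48) + (-1)*(-8) = -90 + 432 + 8 = 350.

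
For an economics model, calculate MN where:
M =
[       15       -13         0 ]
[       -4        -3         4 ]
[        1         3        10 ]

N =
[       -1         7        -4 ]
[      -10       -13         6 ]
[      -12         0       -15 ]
MN =
[      115       274      -138 ]
[      -14        11       -62 ]
[     -151       -32      -136 ]

Matrix multiplication: (MN)[i][j] = sum over k of M[i][k] * N[k][j].
  (MN)[0][0] = (15)*(-1) + (-13)*(-10) + (0)*(-12) = 115
  (MN)[0][1] = (15)*(7) + (-13)*(-13) + (0)*(0) = 274
  (MN)[0][2] = (15)*(-4) + (-13)*(6) + (0)*(-15) = -138
  (MN)[1][0] = (-4)*(-1) + (-3)*(-10) + (4)*(-12) = -14
  (MN)[1][1] = (-4)*(7) + (-3)*(-13) + (4)*(0) = 11
  (MN)[1][2] = (-4)*(-4) + (-3)*(6) + (4)*(-15) = -62
  (MN)[2][0] = (1)*(-1) + (3)*(-10) + (10)*(-12) = -151
  (MN)[2][1] = (1)*(7) + (3)*(-13) + (10)*(0) = -32
  (MN)[2][2] = (1)*(-4) + (3)*(6) + (10)*(-15) = -136
MN =
[      115       274      -138 ]
[      -14        11       -62 ]
[     -151       -32      -136 ]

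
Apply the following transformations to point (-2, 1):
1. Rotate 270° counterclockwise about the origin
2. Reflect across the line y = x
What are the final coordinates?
(2, 1)

Step 1: Rotate 270° → (1, 2)
Step 2: Reflect across the line y = x → (2, 1)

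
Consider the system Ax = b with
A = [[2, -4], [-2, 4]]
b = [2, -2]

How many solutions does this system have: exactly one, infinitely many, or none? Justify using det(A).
Infinitely many solutions

det(A) = (2)*(4) - (-4)*(-2) = 0, so A is singular (column 2 is -2 times column 1).
b = [2, -2] = 1 * column 1 of A, so b lies in the column space of A.
A singular matrix whose right-hand side is in its column space gives a 1-parameter family of solutions — infinitely many.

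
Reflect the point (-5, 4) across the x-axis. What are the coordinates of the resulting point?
(-5, -4)

Reflection across x-axis: (-5, 4) → (-5, -4)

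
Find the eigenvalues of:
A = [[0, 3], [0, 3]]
λ = 0, 3

Solve det(A - λI) = 0. For a 2×2 matrix this is λ² - (trace)λ + det = 0.
trace(A) = 0 + 3 = 3.
det(A) = (0)*(3) - (3)*(0) = 0 - 0 = 0.
Characteristic equation: λ² - (3)λ + (0) = 0.
Discriminant: (3)² - 4*(0) = 9 - 0 = 9.
Roots: λ = (3 ± √9) / 2 = 0, 3.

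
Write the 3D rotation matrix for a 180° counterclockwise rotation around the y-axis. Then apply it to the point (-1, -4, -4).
R = [[-1, 0, 0], [0, 1, 0], [0, 0, -1]]; R·(-1, -4, -4) = (1, -4, 4)

Rotation matrix for 180° around y-axis:
cos(180°) = -1, sin(180°) = 0
R = [[-1, 0, 0], [0, 1, 0], [0, 0, -1]]
Apply to (-1, -4, -4): R·[-1, -4, -4]ᵀ = (1, -4, 4)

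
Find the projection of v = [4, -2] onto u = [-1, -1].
[1, 1]

The projection of v onto u is proj_u(v) = ((v·u) / (u·u)) · u.
v·u = (4)*(-1) + (-2)*(-1) = -2.
u·u = (-1)*(-1) + (-1)*(-1) = 2.
coefficient = -2 / 2 = -1.
proj_u(v) = -1 · [-1, -1] = [1, 1].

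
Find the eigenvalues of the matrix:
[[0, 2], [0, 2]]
λ = 0 and λ = 2

Characteristic equation: det(A - λI) = 0
λ² - (trace)λ + (det) = 0
λ² - (2)λ + (0) = 0
λ² - 2λ + 0 = 0
Solving: λ = 0, 2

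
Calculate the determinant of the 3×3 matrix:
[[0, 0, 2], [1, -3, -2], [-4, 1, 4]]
-22

Expansion along first row:
det = 0·det([[-3,-2],[1,4]]) - 0·det([[1,-2],[-4,4]]) + 2·det([[1,-3],[-4,1]])
    = 0·(-3·4 - -2·1) - 0·(1·4 - -2·-4) + 2·(1·1 - -3·-4)
    = 0·-10 - 0·-4 + 2·-11
    = 0 + 0 + -22 = -22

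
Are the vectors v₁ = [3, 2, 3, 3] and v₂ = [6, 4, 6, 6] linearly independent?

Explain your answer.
No, linearly dependent (v₂ = 2·v₁)

Check whether there is a scalar k with v₂ = k·v₁.
Comparing components, k = 2 satisfies 2·[3, 2, 3, 3] = [6, 4, 6, 6].
Since v₂ is a scalar multiple of v₁, the two vectors are linearly dependent.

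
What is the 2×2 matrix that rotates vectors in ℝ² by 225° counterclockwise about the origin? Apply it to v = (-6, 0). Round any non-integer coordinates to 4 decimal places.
R = [[-√2/2, √2/2], [-√2/2, -√2/2]]; R·v = (4.2426, 4.2426)

A counterclockwise rotation by angle θ in ℝ² has matrix R(θ) = [[cos θ, -sin θ], [sin θ, cos θ]].
For θ = 225°: cos θ = -√2/2, sin θ = -√2/2.
R(225°) = [[-√2/2, √2/2], [-√2/2, -√2/2]].
R·v = [-√2/2·-6 + (√2/2)·0, -√2/2·-6 + -√2/2·0] = (4.2426, 4.2426).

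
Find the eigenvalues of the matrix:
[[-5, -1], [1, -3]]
λ = -4 and λ = -4

Characteristic equation: det(A - λI) = 0
λ² - (trace)λ + (det) = 0
λ² - (-8)λ + (16) = 0
λ² + 8λ + 16 = 0
Solving: λ = -4, -4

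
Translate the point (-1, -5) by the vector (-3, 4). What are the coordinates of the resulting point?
(-4, -1)

Translation by (-3, 4):
x' = -1 + -3 = -4
y' = -5 + 4 = -1
Homogeneous matrix: [[1, 0, -3], [0, 1, 4], [0, 0, 1]]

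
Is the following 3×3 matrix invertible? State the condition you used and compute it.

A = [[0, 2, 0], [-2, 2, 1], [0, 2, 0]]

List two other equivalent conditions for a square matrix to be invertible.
No, not invertible; det(A) = 0 (two rows are equal, so the rows are linearly dependent). Equivalent conditions (failing for this A): rank(A) < 3; Ax = 0 has non-trivial solutions; 0 is an eigenvalue; the columns are linearly dependent.

To check invertibility, compute det(A).
In this matrix, row 0 and the last row are identical, so one row is a scalar multiple of another and the rows are linearly dependent.
A matrix with linearly dependent rows has det = 0 and is not invertible.
Equivalent failed conditions:
- rank(A) < 3.
- Ax = 0 has non-trivial solutions.
- 0 is an eigenvalue.
- The columns are linearly dependent.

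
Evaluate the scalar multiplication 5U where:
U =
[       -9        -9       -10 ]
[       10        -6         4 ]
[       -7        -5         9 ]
5U =
[      -45       -45       -50 ]
[       50       -30        20 ]
[      -35       -25        45 ]

Scalar multiplication is elementwise: (5U)[i][j] = 5 * U[i][j].
  (5U)[0][0] = 5 * (-9) = -45
  (5U)[0][1] = 5 * (-9) = -45
  (5U)[0][2] = 5 * (-10) = -50
  (5U)[1][0] = 5 * (10) = 50
  (5U)[1][1] = 5 * (-6) = -30
  (5U)[1][2] = 5 * (4) = 20
  (5U)[2][0] = 5 * (-7) = -35
  (5U)[2][1] = 5 * (-5) = -25
  (5U)[2][2] = 5 * (9) = 45
5U =
[      -45       -45       -50 ]
[       50       -30        20 ]
[      -35       -25        45 ]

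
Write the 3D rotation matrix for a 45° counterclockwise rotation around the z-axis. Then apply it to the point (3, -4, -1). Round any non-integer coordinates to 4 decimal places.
R = [[√2/2, -√2/2, 0], [√2/2, √2/2, 0], [0, 0, 1]]; R·(3, -4, -1) = (4.9497, -0.7071, -1.0000)

Rotation matrix for 45° around z-axis:
cos(45°) = √2/2, sin(45°) = √2/2
R = [[√2/2, -√2/2, 0], [√2/2, √2/2, 0], [0, 0, 1]]
Apply to (3, -4, -1): R·[3, -4, -1]ᵀ = (4.9497, -0.7071, -1.0000)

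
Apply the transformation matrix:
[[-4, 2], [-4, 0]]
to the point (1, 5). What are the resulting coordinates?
(6, -4)

Matrix multiplication:
[[-4, 2], [-4, 0]] × [1, 5]ᵀ
= [-4×1 + 2×5, -4×1 + 0×5]ᵀ
= [6.0000, -4.0000]ᵀ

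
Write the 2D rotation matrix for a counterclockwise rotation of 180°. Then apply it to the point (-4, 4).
R = [[-1, 0], [0, -1]]; R·(-4, 4) = (4, -4)

Rotation matrix formula: R(θ) = [[cos θ, -sin θ], [sin θ, cos θ]]
For θ = 180°:
cos(180°) = -1
sin(180°) = 0
R = [[-1, 0], [0, -1]]
Apply to (-4, 4): [-1·-4 + (0)·4, 0·-4 + -1·4] = (4, -4)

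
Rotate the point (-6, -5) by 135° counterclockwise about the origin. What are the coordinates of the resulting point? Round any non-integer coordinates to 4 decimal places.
(7.7782, -0.7071)

Rotation matrix R(θ) = [[cos θ, -sin θ], [sin θ, cos θ]]; for θ = 135°:
R = [[-√2/2, -√2/2], [√2/2, -√2/2]]
Result: R × [-6, -5]ᵀ = [-√2/2·-6 + (-√2/2)·-5, √2/2·-6 + (-√2/2)·-5]ᵀ = (7.7782, -0.7071)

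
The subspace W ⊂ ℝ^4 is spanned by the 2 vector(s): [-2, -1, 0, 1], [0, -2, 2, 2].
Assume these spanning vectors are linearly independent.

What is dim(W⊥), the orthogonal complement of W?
dim(W⊥) = 2

For any subspace W of ℝ^n, dim(W) + dim(W⊥) = n (the whole-space dimension).
Here the given 2 vectors are linearly independent, so dim(W) = 2.
Thus dim(W⊥) = n - dim(W) = 4 - 2 = 2.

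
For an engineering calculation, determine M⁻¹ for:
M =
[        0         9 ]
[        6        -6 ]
det(M) = -54
M⁻¹ =
[      1/9       1/6 ]
[      1/9         0 ]

For a 2×2 matrix M = [[a, b], [c, d]] with det(M) ≠ 0, M⁻¹ = (1/det(M)) * [[d, -b], [-c, a]].
det(M) = (0)*(-6) - (9)*(6) = 0 - 54 = -54.
M⁻¹ = (1/-54) * [[-6, -9], [-6, 0]].
Dividing each entry by -54 and reducing:
M⁻¹ =
[      1/9       1/6 ]
[      1/9         0 ]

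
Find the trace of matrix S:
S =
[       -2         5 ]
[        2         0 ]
tr(S) = -2 + 0 = -2

The trace of a square matrix is the sum of its diagonal entries.
Diagonal entries of S: S[0][0] = -2, S[1][1] = 0.
tr(S) = -2 + 0 = -2.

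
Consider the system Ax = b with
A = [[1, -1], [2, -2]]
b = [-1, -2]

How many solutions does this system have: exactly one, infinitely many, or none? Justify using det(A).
Infinitely many solutions

det(A) = (1)*(-2) - (-1)*(2) = 0, so A is singular (column 2 is -1 times column 1).
b = [-1, -2] = -1 * column 1 of A, so b lies in the column space of A.
A singular matrix whose right-hand side is in its column space gives a 1-parameter family of solutions — infinitely many.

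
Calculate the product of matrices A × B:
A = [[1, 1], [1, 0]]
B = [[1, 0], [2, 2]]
[[3, 2], [1, 0]]

Matrix multiplication:
C[0][0] = 1×1 + 1×2 = 3
C[0][1] = 1×0 + 1×2 = 2
C[1][0] = 1×1 + 0×2 = 1
C[1][1] = 1×0 + 0×2 = 0
Result: [[3, 2], [1, 0]]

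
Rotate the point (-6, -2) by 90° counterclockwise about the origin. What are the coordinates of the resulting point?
(2, -6)

Rotation matrix R(θ) = [[cos θ, -sin θ], [sin θ, cos θ]]; for θ = 90°:
R = [[0, -1], [1, 0]]
Result: R × [-6, -2]ᵀ = [0·-6 + (-1)·-2, 1·-6 + (0)·-2]ᵀ = (2, -6)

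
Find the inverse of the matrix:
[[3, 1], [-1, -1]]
[[1/2, 1/2], [-1/2, -3/2]]

For [[a,b],[c,d]], inverse = (1/det)·[[d,-b],[-c,a]]
det = 3·-1 - 1·-1 = -2
Inverse = (1/-2)·[[-1, -1], [1, 3]]
        = [[1/2, 1/2], [-1/2, -3/2]]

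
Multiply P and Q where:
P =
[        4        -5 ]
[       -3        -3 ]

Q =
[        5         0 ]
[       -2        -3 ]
PQ =
[       30        15 ]
[       -9         9 ]

Matrix multiplication: (PQ)[i][j] = sum over k of P[i][k] * Q[k][j].
  (PQ)[0][0] = (4)*(5) + (-5)*(-2) = 30
  (PQ)[0][1] = (4)*(0) + (-5)*(-3) = 15
  (PQ)[1][0] = (-3)*(5) + (-3)*(-2) = -9
  (PQ)[1][1] = (-3)*(0) + (-3)*(-3) = 9
PQ =
[       30        15 ]
[       -9         9 ]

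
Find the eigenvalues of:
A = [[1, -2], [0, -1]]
λ = -1, 1

Solve det(A - λI) = 0. For a 2×2 matrix this is λ² - (trace)λ + det = 0.
trace(A) = 1 - 1 = 0.
det(A) = (1)*(-1) - (-2)*(0) = -1 - 0 = -1.
Characteristic equation: λ² - (0)λ + (-1) = 0.
Discriminant: (0)² - 4*(-1) = 0 + 4 = 4.
Roots: λ = (0 ± √4) / 2 = -1, 1.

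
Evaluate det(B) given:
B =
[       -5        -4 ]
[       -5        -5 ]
det(B) = 5

For a 2×2 matrix [[a, b], [c, d]], det = a*d - b*c.
det(B) = (-5)*(-5) - (-4)*(-5) = 25 - 20 = 5.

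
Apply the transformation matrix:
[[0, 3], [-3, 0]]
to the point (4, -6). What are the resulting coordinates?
(-18, -12)

Matrix multiplication:
[[0, 3], [-3, 0]] × [4, -6]ᵀ
= [0×4 + 3×-6, -3×4 + 0×-6]ᵀ
= [-18.0000, -12.0000]ᵀ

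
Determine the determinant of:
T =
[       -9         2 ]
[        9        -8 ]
det(T) = 54

For a 2×2 matrix [[a, b], [c, d]], det = a*d - b*c.
det(T) = (-9)*(-8) - (2)*(9) = 72 - 18 = 54.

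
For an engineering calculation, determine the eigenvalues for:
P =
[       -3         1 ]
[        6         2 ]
λ = -4, 3

Solve det(P - λI) = 0. For a 2×2 matrix the characteristic equation is λ² - (trace)λ + det = 0.
trace(P) = a + d = -3 + 2 = -1.
det(P) = a*d - b*c = (-3)*(2) - (1)*(6) = -6 - 6 = -12.
Characteristic equation: λ² - (-1)λ + (-12) = 0.
Discriminant = (-1)² - 4*(-12) = 1 + 48 = 49.
λ = (-1 ± √49) / 2 = (-1 ± 7) / 2 = -4, 3.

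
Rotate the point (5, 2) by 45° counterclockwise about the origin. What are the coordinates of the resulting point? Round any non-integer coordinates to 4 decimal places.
(2.1213, 4.9497)

Rotation matrix R(θ) = [[cos θ, -sin θ], [sin θ, cos θ]]; for θ = 45°:
R = [[√2/2, -√2/2], [√2/2, √2/2]]
Result: R × [5, 2]ᵀ = [√2/2·5 + (-√2/2)·2, √2/2·5 + (√2/2)·2]ᵀ = (2.1213, 4.9497)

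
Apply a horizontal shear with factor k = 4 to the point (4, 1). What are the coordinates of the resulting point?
(8, 1)

Shear matrix for horizontal shear with factor k = 4:
[[1, 4], [0, 1]]
Result: (4, 1) → (8, 1)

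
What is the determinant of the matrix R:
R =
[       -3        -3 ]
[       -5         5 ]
det(R) = -30

For a 2×2 matrix [[a, b], [c, d]], det = a*d - b*c.
det(R) = (-3)*(5) - (-3)*(-5) = -15 - 15 = -30.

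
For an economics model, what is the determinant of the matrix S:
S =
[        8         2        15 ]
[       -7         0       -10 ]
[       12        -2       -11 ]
det(S) = -344

Expand along row 0 (cofactor expansion): det(S) = a*(e*i - f*h) - b*(d*i - f*g) + c*(d*h - e*g), where the 3×3 is [[a, b, c], [d, e, f], [g, h, i]].
Minor M_00 = (0)*(-11) - (-10)*(-2) = 0 - 20 = -20.
Minor M_01 = (-7)*(-11) - (-10)*(12) = 77 + 120 = 197.
Minor M_02 = (-7)*(-2) - (0)*(12) = 14 - 0 = 14.
det(S) = (8)*(-20) - (2)*(197) + (15)*(14) = -160 - 394 + 210 = -344.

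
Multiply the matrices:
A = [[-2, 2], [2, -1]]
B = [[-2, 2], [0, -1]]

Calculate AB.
[[4, -6], [-4, 5]]

Each entry (i,j) of AB = sum over k of A[i][k]*B[k][j].
(AB)[0][0] = (-2)*(-2) + (2)*(0) = 4
(AB)[0][1] = (-2)*(2) + (2)*(-1) = -6
(AB)[1][0] = (2)*(-2) + (-1)*(0) = -4
(AB)[1][1] = (2)*(2) + (-1)*(-1) = 5
AB = [[4, -6], [-4, 5]]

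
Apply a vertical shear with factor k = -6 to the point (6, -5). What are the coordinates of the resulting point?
(6, -41)

Shear matrix for vertical shear with factor k = -6:
[[1, 0], [-6, 1]]
Result: (6, -5) → (6, -41)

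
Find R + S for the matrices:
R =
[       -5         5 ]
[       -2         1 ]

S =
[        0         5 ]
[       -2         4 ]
R + S =
[       -5        10 ]
[       -4         5 ]

Matrix addition is elementwise: (R+S)[i][j] = R[i][j] + S[i][j].
  (R+S)[0][0] = (-5) + (0) = -5
  (R+S)[0][1] = (5) + (5) = 10
  (R+S)[1][0] = (-2) + (-2) = -4
  (R+S)[1][1] = (1) + (4) = 5
R + S =
[       -5        10 ]
[       -4         5 ]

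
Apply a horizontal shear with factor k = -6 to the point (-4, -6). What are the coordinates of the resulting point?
(32, -6)

Shear matrix for horizontal shear with factor k = -6:
[[1, -6], [0, 1]]
Result: (-4, -6) → (32, -6)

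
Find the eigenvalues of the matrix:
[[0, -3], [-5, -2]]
λ = -5 and λ = 3

Characteristic equation: det(A - λI) = 0
λ² - (trace)λ + (det) = 0
λ² - (-2)λ + (-15) = 0
λ² + 2λ - 15 = 0
Solving: λ = -5, 3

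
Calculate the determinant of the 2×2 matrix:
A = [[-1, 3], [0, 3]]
-3

For A = [[a, b], [c, d]], det(A) = a*d - b*c.
det(A) = (-1)*(3) - (3)*(0) = -3 - 0 = -3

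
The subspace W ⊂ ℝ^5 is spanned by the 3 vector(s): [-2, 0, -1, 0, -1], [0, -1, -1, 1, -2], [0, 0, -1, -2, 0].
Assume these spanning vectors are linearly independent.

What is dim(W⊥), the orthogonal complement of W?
dim(W⊥) = 2

For any subspace W of ℝ^n, dim(W) + dim(W⊥) = n (the whole-space dimension).
Here the given 3 vectors are linearly independent, so dim(W) = 3.
Thus dim(W⊥) = n - dim(W) = 5 - 3 = 2.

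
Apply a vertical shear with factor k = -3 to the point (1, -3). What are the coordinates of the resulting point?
(1, -6)

Shear matrix for vertical shear with factor k = -3:
[[1, 0], [-3, 1]]
Result: (1, -3) → (1, -6)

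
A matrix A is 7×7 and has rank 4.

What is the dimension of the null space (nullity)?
3

The rank-nullity theorem for an m×n matrix states:
rank(A) + nullity(A) = n (the number of columns).
Here n = 7 and rank(A) = 4, so nullity(A) = 7 - 4 = 3.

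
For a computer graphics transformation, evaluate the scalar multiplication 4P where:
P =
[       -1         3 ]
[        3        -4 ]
4P =
[       -4        12 ]
[       12       -16 ]

Scalar multiplication is elementwise: (4P)[i][j] = 4 * P[i][j].
  (4P)[0][0] = 4 * (-1) = -4
  (4P)[0][1] = 4 * (3) = 12
  (4P)[1][0] = 4 * (3) = 12
  (4P)[1][1] = 4 * (-4) = -16
4P =
[       -4        12 ]
[       12       -16 ]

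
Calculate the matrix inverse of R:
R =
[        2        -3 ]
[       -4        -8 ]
det(R) = -28
R⁻¹ =
[      2/7     -3/28 ]
[     -1/7     -1/14 ]

For a 2×2 matrix R = [[a, b], [c, d]] with det(R) ≠ 0, R⁻¹ = (1/det(R)) * [[d, -b], [-c, a]].
det(R) = (2)*(-8) - (-3)*(-4) = -16 - 12 = -28.
R⁻¹ = (1/-28) * [[-8, 3], [4, 2]].
Dividing each entry by -28 and reducing:
R⁻¹ =
[      2/7     -3/28 ]
[     -1/7     -1/14 ]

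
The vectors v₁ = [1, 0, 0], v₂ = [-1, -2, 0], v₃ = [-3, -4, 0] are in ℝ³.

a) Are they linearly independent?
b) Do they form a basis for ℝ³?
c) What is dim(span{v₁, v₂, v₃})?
Not independent, not a basis, dim(span) = 2

Check whether v₃ can be written as a linear combination of v₁ and v₂.
v₃ = (-1)·v₁ + (2)·v₂ = [-3, -4, 0], so the three vectors are linearly dependent.
Thus they do not form a basis for ℝ³, and dim(span{v₁, v₂, v₃}) = 2 (spanned by v₁ and v₂).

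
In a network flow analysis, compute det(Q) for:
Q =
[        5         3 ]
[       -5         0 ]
det(Q) = 15

For a 2×2 matrix [[a, b], [c, d]], det = a*d - b*c.
det(Q) = (5)*(0) - (3)*(-5) = 0 + 15 = 15.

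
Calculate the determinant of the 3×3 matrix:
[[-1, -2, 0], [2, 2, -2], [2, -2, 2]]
16

Expansion along first row:
det = -1·det([[2,-2],[-2,2]]) - -2·det([[2,-2],[2,2]]) + 0·det([[2,2],[2,-2]])
    = -1·(2·2 - -2·-2) - -2·(2·2 - -2·2) + 0·(2·-2 - 2·2)
    = -1·0 - -2·8 + 0·-8
    = 0 + 16 + 0 = 16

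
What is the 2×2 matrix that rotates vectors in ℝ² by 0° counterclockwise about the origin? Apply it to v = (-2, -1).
R = [[1, 0], [0, 1]]; R·v = (-2, -1)

A counterclockwise rotation by angle θ in ℝ² has matrix R(θ) = [[cos θ, -sin θ], [sin θ, cos θ]].
For θ = 0°: cos θ = 1, sin θ = 0.
R(0°) = [[1, 0], [0, 1]].
R·v = [1·-2 + (0)·-1, 0·-2 + 1·-1] = (-2, -1).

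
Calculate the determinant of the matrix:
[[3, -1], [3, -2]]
-3

For a 2×2 matrix [[a, b], [c, d]], det = ad - bc
det = (3)(-2) - (-1)(3) = -6 - -3 = -3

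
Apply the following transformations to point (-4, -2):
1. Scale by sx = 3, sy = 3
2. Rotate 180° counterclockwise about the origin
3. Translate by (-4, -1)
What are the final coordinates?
(8, 5)

Step 1: Scale → (-12, -6)
Step 2: Rotate 180° → (12, 6)
Step 3: Translate → (8, 5)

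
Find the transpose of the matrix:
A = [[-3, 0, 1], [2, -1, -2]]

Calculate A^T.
[[-3, 2], [0, -1], [1, -2]]

The transpose sends entry (i,j) to (j,i); rows become columns.
Row 0 of A: [-3, 0, 1] -> column 0 of A^T.
Row 1 of A: [2, -1, -2] -> column 1 of A^T.
A^T = [[-3, 2], [0, -1], [1, -2]]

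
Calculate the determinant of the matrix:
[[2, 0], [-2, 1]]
2

For a 2×2 matrix [[a, b], [c, d]], det = ad - bc
det = (2)(1) - (0)(-2) = 2 - 0 = 2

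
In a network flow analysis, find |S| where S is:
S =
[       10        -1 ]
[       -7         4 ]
det(S) = 33

For a 2×2 matrix [[a, b], [c, d]], det = a*d - b*c.
det(S) = (10)*(4) - (-1)*(-7) = 40 - 7 = 33.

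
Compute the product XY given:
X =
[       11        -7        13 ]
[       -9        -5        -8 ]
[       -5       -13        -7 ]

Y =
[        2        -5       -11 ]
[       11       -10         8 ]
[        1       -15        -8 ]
XY =
[      -42      -180      -281 ]
[      -81       215       123 ]
[     -160       260         7 ]

Matrix multiplication: (XY)[i][j] = sum over k of X[i][k] * Y[k][j].
  (XY)[0][0] = (11)*(2) + (-7)*(11) + (13)*(1) = -42
  (XY)[0][1] = (11)*(-5) + (-7)*(-10) + (13)*(-15) = -180
  (XY)[0][2] = (11)*(-11) + (-7)*(8) + (13)*(-8) = -281
  (XY)[1][0] = (-9)*(2) + (-5)*(11) + (-8)*(1) = -81
  (XY)[1][1] = (-9)*(-5) + (-5)*(-10) + (-8)*(-15) = 215
  (XY)[1][2] = (-9)*(-11) + (-5)*(8) + (-8)*(-8) = 123
  (XY)[2][0] = (-5)*(2) + (-13)*(11) + (-7)*(1) = -160
  (XY)[2][1] = (-5)*(-5) + (-13)*(-10) + (-7)*(-15) = 260
  (XY)[2][2] = (-5)*(-11) + (-13)*(8) + (-7)*(-8) = 7
XY =
[      -42      -180      -281 ]
[      -81       215       123 ]
[     -160       260         7 ]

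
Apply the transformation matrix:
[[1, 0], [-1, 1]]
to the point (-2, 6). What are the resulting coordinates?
(-2, 8)

Matrix multiplication:
[[1, 0], [-1, 1]] × [-2, 6]ᵀ
= [1×-2 + 0×6, -1×-2 + 1×6]ᵀ
= [-2.0000, 8.0000]ᵀ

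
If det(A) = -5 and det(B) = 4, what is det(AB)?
-20

Use the multiplicative property of determinants: det(AB) = det(A)*det(B).
det(AB) = (-5)*(4) = -20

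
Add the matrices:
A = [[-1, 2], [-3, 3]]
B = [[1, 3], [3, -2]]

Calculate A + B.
[[0, 5], [0, 1]]

Add corresponding elements:
(-1)+(1)=0
(2)+(3)=5
(-3)+(3)=0
(3)+(-2)=1
A + B = [[0, 5], [0, 1]]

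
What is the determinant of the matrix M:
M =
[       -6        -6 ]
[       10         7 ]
det(M) = 18

For a 2×2 matrix [[a, b], [c, d]], det = a*d - b*c.
det(M) = (-6)*(7) - (-6)*(10) = -42 + 60 = 18.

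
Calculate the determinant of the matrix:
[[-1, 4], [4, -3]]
-13

For a 2×2 matrix [[a, b], [c, d]], det = ad - bc
det = (-1)(-3) - (4)(4) = 3 - 16 = -13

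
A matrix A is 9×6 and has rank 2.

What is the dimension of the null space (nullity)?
4

The rank-nullity theorem for an m×n matrix states:
rank(A) + nullity(A) = n (the number of columns).
Here n = 6 and rank(A) = 2, so nullity(A) = 6 - 2 = 4.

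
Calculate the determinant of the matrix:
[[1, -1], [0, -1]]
-1

For a 2×2 matrix [[a, b], [c, d]], det = ad - bc
det = (1)(-1) - (-1)(0) = -1 - 0 = -1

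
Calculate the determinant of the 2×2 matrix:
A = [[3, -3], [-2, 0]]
-6

For A = [[a, b], [c, d]], det(A) = a*d - b*c.
det(A) = (3)*(0) - (-3)*(-2) = 0 - 6 = -6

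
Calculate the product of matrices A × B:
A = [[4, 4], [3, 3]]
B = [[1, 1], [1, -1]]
[[8, 0], [6, 0]]

Matrix multiplication:
C[0][0] = 4×1 + 4×1 = 8
C[0][1] = 4×1 + 4×-1 = 0
C[1][0] = 3×1 + 3×1 = 6
C[1][1] = 3×1 + 3×-1 = 0
Result: [[8, 0], [6, 0]]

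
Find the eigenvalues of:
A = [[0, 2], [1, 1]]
λ = -1, 2

Solve det(A - λI) = 0. For a 2×2 matrix this is λ² - (trace)λ + det = 0.
trace(A) = 0 + 1 = 1.
det(A) = (0)*(1) - (2)*(1) = 0 - 2 = -2.
Characteristic equation: λ² - (1)λ + (-2) = 0.
Discriminant: (1)² - 4*(-2) = 1 + 8 = 9.
Roots: λ = (1 ± √9) / 2 = -1, 2.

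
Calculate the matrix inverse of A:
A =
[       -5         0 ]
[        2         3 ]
det(A) = -15
A⁻¹ =
[     -1/5         0 ]
[     2/15       1/3 ]

For a 2×2 matrix A = [[a, b], [c, d]] with det(A) ≠ 0, A⁻¹ = (1/det(A)) * [[d, -b], [-c, a]].
det(A) = (-5)*(3) - (0)*(2) = -15 - 0 = -15.
A⁻¹ = (1/-15) * [[3, 0], [-2, -5]].
Dividing each entry by -15 and reducing:
A⁻¹ =
[     -1/5         0 ]
[     2/15       1/3 ]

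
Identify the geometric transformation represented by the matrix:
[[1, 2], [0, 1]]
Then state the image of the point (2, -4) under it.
horizontal shear with factor 2; image of (2, -4) is (-6, -4)

The matrix [[1, k], [0, 1]] sends (x, y) to (x + 2y, y), leaving the y-coordinate fixed: a horizontal shear.
The matrix [[1, 2], [0, 1]] represents: horizontal shear with factor 2.
Applying it to (2, -4): [1·2 + 2·-4, 0·2 + 1·-4] = (-6, -4).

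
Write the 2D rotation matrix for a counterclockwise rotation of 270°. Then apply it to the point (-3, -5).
R = [[0, 1], [-1, 0]]; R·(-3, -5) = (-5, 3)

Rotation matrix formula: R(θ) = [[cos θ, -sin θ], [sin θ, cos θ]]
For θ = 270°:
cos(270°) = 0
sin(270°) = -1
R = [[0, 1], [-1, 0]]
Apply to (-3, -5): [0·-3 + (1)·-5, -1·-3 + 0·-5] = (-5, 3)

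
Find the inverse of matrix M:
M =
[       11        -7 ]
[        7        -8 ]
det(M) = -39
M⁻¹ =
[     8/39     -7/39 ]
[     7/39    -11/39 ]

For a 2×2 matrix M = [[a, b], [c, d]] with det(M) ≠ 0, M⁻¹ = (1/det(M)) * [[d, -b], [-c, a]].
det(M) = (11)*(-8) - (-7)*(7) = -88 + 49 = -39.
M⁻¹ = (1/-39) * [[-8, 7], [-7, 11]].
Dividing each entry by -39 and reducing:
M⁻¹ =
[     8/39     -7/39 ]
[     7/39    -11/39 ]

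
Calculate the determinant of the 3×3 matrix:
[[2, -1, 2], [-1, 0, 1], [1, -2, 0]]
7

Expansion along first row:
det = 2·det([[0,1],[-2,0]]) - -1·det([[-1,1],[1,0]]) + 2·det([[-1,0],[1,-2]])
    = 2·(0·0 - 1·-2) - -1·(-1·0 - 1·1) + 2·(-1·-2 - 0·1)
    = 2·2 - -1·-1 + 2·2
    = 4 + -1 + 4 = 7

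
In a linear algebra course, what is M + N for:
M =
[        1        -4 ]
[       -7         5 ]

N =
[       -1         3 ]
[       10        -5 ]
M + N =
[        0        -1 ]
[        3         0 ]

Matrix addition is elementwise: (M+N)[i][j] = M[i][j] + N[i][j].
  (M+N)[0][0] = (1) + (-1) = 0
  (M+N)[0][1] = (-4) + (3) = -1
  (M+N)[1][0] = (-7) + (10) = 3
  (M+N)[1][1] = (5) + (-5) = 0
M + N =
[        0        -1 ]
[        3         0 ]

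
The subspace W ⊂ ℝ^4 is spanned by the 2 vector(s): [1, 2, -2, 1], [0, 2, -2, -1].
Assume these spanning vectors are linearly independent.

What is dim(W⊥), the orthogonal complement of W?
dim(W⊥) = 2

For any subspace W of ℝ^n, dim(W) + dim(W⊥) = n (the whole-space dimension).
Here the given 2 vectors are linearly independent, so dim(W) = 2.
Thus dim(W⊥) = n - dim(W) = 4 - 2 = 2.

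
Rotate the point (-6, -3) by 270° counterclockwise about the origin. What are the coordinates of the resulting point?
(-3, 6)

Rotation matrix R(θ) = [[cos θ, -sin θ], [sin θ, cos θ]]; for θ = 270°:
R = [[0, 1], [-1, 0]]
Result: R × [-6, -3]ᵀ = [0·-6 + (1)·-3, -1·-6 + (0)·-3]ᵀ = (-3, 6)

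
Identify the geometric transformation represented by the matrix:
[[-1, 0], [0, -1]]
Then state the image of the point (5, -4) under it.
rotation by 180° (or reflection through origin); image of (5, -4) is (-5, 4)

This matches the form [[cos θ, -sin θ], [sin θ, cos θ]] of a rotation matrix; reading off cos θ and sin θ gives the angle.
The matrix [[-1, 0], [0, -1]] represents: rotation by 180° (or reflection through origin).
Applying it to (5, -4): [-1·5 + 0·-4, 0·5 + -1·-4] = (-5, 4).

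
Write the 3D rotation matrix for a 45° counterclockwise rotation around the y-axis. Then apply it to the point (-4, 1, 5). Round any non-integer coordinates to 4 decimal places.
R = [[√2/2, 0, √2/2], [0, 1, 0], [-√2/2, 0, √2/2]]; R·(-4, 1, 5) = (0.7071, 1.0000, 6.3640)

Rotation matrix for 45° around y-axis:
cos(45°) = √2/2, sin(45°) = √2/2
R = [[√2/2, 0, √2/2], [0, 1, 0], [-√2/2, 0, √2/2]]
Apply to (-4, 1, 5): R·[-4, 1, 5]ᵀ = (0.7071, 1.0000, 6.3640)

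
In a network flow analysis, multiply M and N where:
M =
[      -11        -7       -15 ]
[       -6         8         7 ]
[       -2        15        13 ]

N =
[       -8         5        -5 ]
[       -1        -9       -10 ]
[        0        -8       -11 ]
MN =
[       95       128       290 ]
[       40      -158      -127 ]
[        1      -249      -283 ]

Matrix multiplication: (MN)[i][j] = sum over k of M[i][k] * N[k][j].
  (MN)[0][0] = (-11)*(-8) + (-7)*(-1) + (-15)*(0) = 95
  (MN)[0][1] = (-11)*(5) + (-7)*(-9) + (-15)*(-8) = 128
  (MN)[0][2] = (-11)*(-5) + (-7)*(-10) + (-15)*(-11) = 290
  (MN)[1][0] = (-6)*(-8) + (8)*(-1) + (7)*(0) = 40
  (MN)[1][1] = (-6)*(5) + (8)*(-9) + (7)*(-8) = -158
  (MN)[1][2] = (-6)*(-5) + (8)*(-10) + (7)*(-11) = -127
  (MN)[2][0] = (-2)*(-8) + (15)*(-1) + (13)*(0) = 1
  (MN)[2][1] = (-2)*(5) + (15)*(-9) + (13)*(-8) = -249
  (MN)[2][2] = (-2)*(-5) + (15)*(-10) + (13)*(-11) = -283
MN =
[       95       128       290 ]
[       40      -158      -127 ]
[        1      -249      -283 ]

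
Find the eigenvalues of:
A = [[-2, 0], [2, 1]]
λ = -2, 1

Solve det(A - λI) = 0. For a 2×2 matrix this is λ² - (trace)λ + det = 0.
trace(A) = -2 + 1 = -1.
det(A) = (-2)*(1) - (0)*(2) = -2 - 0 = -2.
Characteristic equation: λ² - (-1)λ + (-2) = 0.
Discriminant: (-1)² - 4*(-2) = 1 + 8 = 9.
Roots: λ = (-1 ± √9) / 2 = -2, 1.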